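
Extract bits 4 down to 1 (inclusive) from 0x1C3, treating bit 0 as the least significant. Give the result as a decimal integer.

1

v = 111000011
Shift right by 1: 11100001
Mask low 4 bits: 0001 = 1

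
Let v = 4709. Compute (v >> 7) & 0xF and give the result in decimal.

4

v = 1001001100101
Shift right by 7: 100100
Mask low 4 bits: 0100 = 4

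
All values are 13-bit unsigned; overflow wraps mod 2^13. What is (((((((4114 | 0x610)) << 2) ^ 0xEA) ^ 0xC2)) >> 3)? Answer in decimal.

780

4114 = 1000000010010
0x610 = 0011000010000
→ | → 1011000010010 = 5650
→ << 2 (mod 2^13) → 1100001001000 = 6216
0xEA = 0000011101010
→ ^ → 1100010100010 = 6306
0xC2 = 0000011000010
→ ^ → 1100001100000 = 6240
→ >> 3 → 0001100001100 = 780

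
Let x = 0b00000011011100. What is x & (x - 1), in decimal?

x = 11011100 = 220
x - 1 = 11011011
AND   = 11011000 = 216
(x & (x - 1) clears the lowest set bit of x.)

216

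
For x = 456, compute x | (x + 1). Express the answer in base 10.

457

x = 111001000 = 456
x + 1 = 111001001
OR    = 111001001 = 457
(x | (x + 1) sets the lowest cleared bit.)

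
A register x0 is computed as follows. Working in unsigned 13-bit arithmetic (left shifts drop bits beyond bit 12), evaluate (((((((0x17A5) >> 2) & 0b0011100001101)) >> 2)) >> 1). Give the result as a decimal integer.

161

0x17A5 = 1011110100101
→ >> 2 → 0010111101001 = 1513
0b0011100001101 = 0011100001101
→ & → 0010100001001 = 1289
→ >> 2 → 0000101000010 = 322
→ >> 1 → 0000010100001 = 161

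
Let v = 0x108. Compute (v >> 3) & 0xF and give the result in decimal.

1

v = 100001000
Shift right by 3: 100001
Mask low 4 bits: 0001 = 1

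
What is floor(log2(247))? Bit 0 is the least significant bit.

247 = 11110111
The topmost 1 is at position 7 (since 2^7 = 128 ≤ 247 < 256).

7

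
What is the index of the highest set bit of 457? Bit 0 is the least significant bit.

8

457 = 111001001
The topmost 1 is at position 8 (since 2^8 = 256 ≤ 457 < 512).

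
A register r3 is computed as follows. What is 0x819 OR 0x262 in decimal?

0x819 = 100000011001
0x262 = 001001100010
 OR → 101001111011 = 2683

2683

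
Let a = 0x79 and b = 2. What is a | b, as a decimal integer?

0x79 = 1111001
2 = 0000010
 OR → 1111011 = 123

123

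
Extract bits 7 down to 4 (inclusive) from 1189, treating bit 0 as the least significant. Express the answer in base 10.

v = 10010100101
Shift right by 4: 1001010
Mask low 4 bits: 1010 = 10

10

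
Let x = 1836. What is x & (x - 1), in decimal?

1832

x = 11100101100 = 1836
x - 1 = 11100101011
AND   = 11100101000 = 1832
(x & (x - 1) clears the lowest set bit of x.)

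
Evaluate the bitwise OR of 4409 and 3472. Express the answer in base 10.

7609

4409 = 1000100111001
3472 = 0110110010000
 OR → 1110110111001 = 7609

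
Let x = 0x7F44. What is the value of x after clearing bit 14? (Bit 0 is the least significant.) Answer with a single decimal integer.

x = 111111101000100
bit 14 is currently 1; clear it via x & ~(1 << 14) = x & ~16384
→ 011111101000100 = 16196

16196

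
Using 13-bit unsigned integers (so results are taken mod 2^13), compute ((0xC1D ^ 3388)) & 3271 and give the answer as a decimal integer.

0xC1D = 0110000011101
3388 = 0110100111100
→ ^ → 0000100100001 = 289
3271 = 0110011000111
→ & → 0000000000001 = 1

1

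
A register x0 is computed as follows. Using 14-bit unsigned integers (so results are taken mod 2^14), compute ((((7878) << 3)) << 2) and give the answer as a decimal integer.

6336

7878 = 01111011000110
→ << 3 (mod 2^14) → 11011000110000 = 13872
→ << 2 (mod 2^14) → 01100011000000 = 6336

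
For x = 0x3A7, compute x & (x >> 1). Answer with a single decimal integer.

x = 1110100111 = 935
x>>1 = 0111010011
AND  = 0110000011 = 387
(x & (x >> 1) has a 1 wherever x has two consecutive 1 bits.)

387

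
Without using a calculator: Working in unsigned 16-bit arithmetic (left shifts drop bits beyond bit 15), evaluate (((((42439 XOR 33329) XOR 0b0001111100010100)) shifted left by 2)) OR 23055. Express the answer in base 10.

42439 = 1010010111000111
33329 = 1000001000110001
→ XOR → 0010011111110110 = 10230
0b0001111100010100 = 0001111100010100
→ XOR → 0011100011100010 = 14562
→ shifted left by 2 (mod 2^16) → 1110001110001000 = 58248
23055 = 0101101000001111
→ OR → 1111101110001111 = 64399

64399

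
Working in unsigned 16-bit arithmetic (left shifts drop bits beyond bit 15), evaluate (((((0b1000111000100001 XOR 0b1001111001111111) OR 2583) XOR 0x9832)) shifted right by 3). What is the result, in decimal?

0b1000111000100001 = 1000111000100001
0b1001111001111111 = 1001111001111111
→ XOR → 0001000001011110 = 4190
2583 = 0000101000010111
→ OR → 0001101001011111 = 6751
0x9832 = 1001100000110010
→ XOR → 1000001001101101 = 33389
→ shifted right by 3 → 0001000001001101 = 4173

4173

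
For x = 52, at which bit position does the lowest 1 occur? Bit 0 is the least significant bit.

2

52 = 110100
Trailing zeros: 2, so the lowest set bit is bit 2 (value 4).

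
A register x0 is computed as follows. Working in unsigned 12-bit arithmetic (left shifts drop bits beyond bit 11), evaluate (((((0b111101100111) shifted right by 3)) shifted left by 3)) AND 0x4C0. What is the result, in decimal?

1088

0b111101100111 = 111101100111
→ shifted right by 3 → 000111101100 = 492
→ shifted left by 3 (mod 2^12) → 111101100000 = 3936
0x4C0 = 010011000000
→ AND → 010001000000 = 1088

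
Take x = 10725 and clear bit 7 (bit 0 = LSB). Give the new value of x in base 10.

10597

x = 10100111100101
bit 7 is currently 1; clear it via x & ~(1 << 7) = x & ~128
→ 10100101100101 = 10597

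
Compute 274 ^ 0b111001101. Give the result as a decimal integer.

274 = 100010010
b = 111001101
XOR → 011011111 = 223

223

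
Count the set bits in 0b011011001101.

n = 11011001101
Count the 1s: 1 + 1 + 1 + 1 + 1 + 1 + 1 = 7

7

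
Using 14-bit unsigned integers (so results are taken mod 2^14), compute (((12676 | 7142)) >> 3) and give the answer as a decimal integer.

1916

12676 = 11000110000100
7142 = 01101111100110
→ | → 11101111100110 = 15334
→ >> 3 → 00011101111100 = 1916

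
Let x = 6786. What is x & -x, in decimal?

x = 1101010000010 = 6786
-x (two's complement) = …0010101111110
AND   = 0000000000010 = 2
(x & -x isolates the lowest set bit of x.)

2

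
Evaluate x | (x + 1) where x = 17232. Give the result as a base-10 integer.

17233

x = 100001101010000 = 17232
x + 1 = 100001101010001
OR    = 100001101010001 = 17233
(x | (x + 1) sets the lowest cleared bit.)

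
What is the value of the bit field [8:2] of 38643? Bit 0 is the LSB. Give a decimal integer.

v = 1001011011110011
Shift right by 2: 10010110111100
Mask low 7 bits: 0111100 = 60

60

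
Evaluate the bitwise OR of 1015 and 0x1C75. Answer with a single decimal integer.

1015 = 0001111110111
0x1C75 = 1110001110101
 OR → 1111111110111 = 8183

8183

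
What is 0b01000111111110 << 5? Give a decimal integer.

147392

x = 000001000111111110
shift left by 5 → 100011111111000000 = 147392
(equivalently, 4606 × 2^5 = 4606 × 32)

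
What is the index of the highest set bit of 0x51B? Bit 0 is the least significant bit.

10

0x51B = 10100011011
The topmost 1 is at position 10 (since 2^10 = 1024 ≤ 1307 < 2048).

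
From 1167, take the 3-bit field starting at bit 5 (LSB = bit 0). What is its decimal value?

v = 010010001111
Shift right by 5: 0100100
Mask low 3 bits: 100 = 4

4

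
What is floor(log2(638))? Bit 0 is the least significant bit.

638 = 1001111110
The topmost 1 is at position 9 (since 2^9 = 512 ≤ 638 < 1024).

9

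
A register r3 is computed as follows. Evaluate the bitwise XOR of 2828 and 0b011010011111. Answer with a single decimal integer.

3475

2828 = 101100001100
b = 011010011111
XOR → 110110010011 = 3475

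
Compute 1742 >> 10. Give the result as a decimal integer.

1

1742 = 11011001110
shift right by 10 → 00000000001 = 1
(equivalently, floor(1742 / 1024))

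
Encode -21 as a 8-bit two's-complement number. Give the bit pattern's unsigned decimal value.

235

21 in 8 bits: 00010101
Invert: 11101010
Add 1:  11101011 = 235
(Check: 2^8 - 21 = 256 - 21 = 235.)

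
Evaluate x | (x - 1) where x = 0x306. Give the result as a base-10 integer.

x = 1100000110 = 774
x - 1 = 1100000101
OR    = 1100000111 = 775
(x | (x - 1) sets all bits below the lowest set bit.)

775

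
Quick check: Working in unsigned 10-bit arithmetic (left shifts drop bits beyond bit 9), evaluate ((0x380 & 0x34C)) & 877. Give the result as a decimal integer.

768

0x380 = 1110000000
0x34C = 1101001100
→ & → 1100000000 = 768
877 = 1101101101
→ & → 1100000000 = 768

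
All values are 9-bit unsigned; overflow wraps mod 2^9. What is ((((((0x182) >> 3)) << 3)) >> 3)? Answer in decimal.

48

0x182 = 110000010
→ >> 3 → 000110000 = 48
→ << 3 (mod 2^9) → 110000000 = 384
→ >> 3 → 000110000 = 48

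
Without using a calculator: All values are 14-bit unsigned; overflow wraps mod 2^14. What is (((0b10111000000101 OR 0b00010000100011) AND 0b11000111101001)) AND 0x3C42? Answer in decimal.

8192

0b10111000000101 = 10111000000101
0b00010000100011 = 00010000100011
→ OR → 10111000100111 = 11815
0b11000111101001 = 11000111101001
→ AND → 10000000100001 = 8225
0x3C42 = 11110001000010
→ AND → 10000000000000 = 8192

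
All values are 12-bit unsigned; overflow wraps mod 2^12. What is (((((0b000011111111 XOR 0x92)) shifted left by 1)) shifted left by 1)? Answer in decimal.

436

0b000011111111 = 000011111111
0x92 = 000010010010
→ XOR → 000001101101 = 109
→ shifted left by 1 (mod 2^12) → 000011011010 = 218
→ shifted left by 1 (mod 2^12) → 000110110100 = 436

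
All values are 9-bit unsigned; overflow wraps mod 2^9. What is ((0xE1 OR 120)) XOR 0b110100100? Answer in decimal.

0xE1 = 011100001
120 = 001111000
→ OR → 011111001 = 249
0b110100100 = 110100100
→ XOR → 101011101 = 349

349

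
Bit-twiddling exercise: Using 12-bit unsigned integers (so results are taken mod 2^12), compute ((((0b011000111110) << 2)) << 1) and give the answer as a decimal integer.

0b011000111110 = 011000111110
→ << 2 (mod 2^12) → 100011111000 = 2296
→ << 1 (mod 2^12) → 000111110000 = 496

496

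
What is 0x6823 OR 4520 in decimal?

0x6823 = 110100000100011
4520 = 001000110101000
 OR → 111100110101011 = 31147

31147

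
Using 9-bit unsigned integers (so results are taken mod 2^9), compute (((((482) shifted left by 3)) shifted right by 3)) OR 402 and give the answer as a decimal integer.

434

482 = 111100010
→ shifted left by 3 (mod 2^9) → 100010000 = 272
→ shifted right by 3 → 000100010 = 34
402 = 110010010
→ OR → 110110010 = 434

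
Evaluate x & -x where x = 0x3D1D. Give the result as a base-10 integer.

1

x = 11110100011101 = 15645
-x (two's complement) = …00001011100011
AND   = 00000000000001 = 1
(x & -x isolates the lowest set bit of x.)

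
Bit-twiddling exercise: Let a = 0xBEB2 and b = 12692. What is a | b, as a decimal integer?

0xBEB2 = 1011111010110010
12692 = 0011000110010100
 OR → 1011111110110110 = 49078

49078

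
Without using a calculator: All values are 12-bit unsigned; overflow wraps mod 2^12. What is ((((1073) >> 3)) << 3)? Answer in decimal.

1072

1073 = 010000110001
→ >> 3 → 000010000110 = 134
→ << 3 (mod 2^12) → 010000110000 = 1072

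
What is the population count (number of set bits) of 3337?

5

3337 = 110100001001
Count the 1s: 1 + 1 + 1 + 1 + 1 = 5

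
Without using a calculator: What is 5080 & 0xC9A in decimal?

5080 = 1001111011000
0xC9A = 0110010011010
AND → 0000010011000 = 152

152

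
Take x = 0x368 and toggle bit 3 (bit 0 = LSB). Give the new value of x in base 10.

x = 001101101000
bit 3 is currently 1; toggle it via x ^ (1 << 3) = x ^ 8
→ 001101100000 = 864

864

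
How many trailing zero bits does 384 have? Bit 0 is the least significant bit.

7

384 = 110000000
Trailing zeros: 7, so the lowest set bit is bit 7 (value 128).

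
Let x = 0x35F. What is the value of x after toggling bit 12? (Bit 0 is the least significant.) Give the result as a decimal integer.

4959

x = 0001101011111
bit 12 is currently 0; toggle it via x ^ (1 << 12) = x ^ 4096
→ 1001101011111 = 4959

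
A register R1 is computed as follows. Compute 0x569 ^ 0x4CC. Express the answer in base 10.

421

0x569 = 10101101001
0x4CC = 10011001100
XOR → 00110100101 = 421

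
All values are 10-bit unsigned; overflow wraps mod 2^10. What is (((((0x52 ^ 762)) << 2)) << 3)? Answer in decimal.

0x52 = 0001010010
762 = 1011111010
→ ^ → 1010101000 = 680
→ << 2 (mod 2^10) → 1010100000 = 672
→ << 3 (mod 2^10) → 0100000000 = 256

256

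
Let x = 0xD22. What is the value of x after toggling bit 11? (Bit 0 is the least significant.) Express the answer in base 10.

1314

x = 110100100010
bit 11 is currently 1; toggle it via x ^ (1 << 11) = x ^ 2048
→ 010100100010 = 1314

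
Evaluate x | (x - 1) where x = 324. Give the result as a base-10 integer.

327

x = 101000100 = 324
x - 1 = 101000011
OR    = 101000111 = 327
(x | (x - 1) sets all bits below the lowest set bit.)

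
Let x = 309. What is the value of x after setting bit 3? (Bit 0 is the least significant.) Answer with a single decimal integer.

x = 100110101
bit 3 is currently 0; set it via x | (1 << 3) = x | 8
→ 100111101 = 317

317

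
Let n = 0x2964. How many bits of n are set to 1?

6

0x2964 = 10100101100100
Count the 1s: 1 + 1 + 1 + 1 + 1 + 1 = 6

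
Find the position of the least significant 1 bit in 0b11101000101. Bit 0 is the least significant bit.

0

0b11101000101 = 11101000101
Trailing zeros: 0, so the lowest set bit is bit 0 (value 1).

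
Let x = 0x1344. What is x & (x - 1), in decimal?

x = 1001101000100 = 4932
x - 1 = 1001101000011
AND   = 1001101000000 = 4928
(x & (x - 1) clears the lowest set bit of x.)

4928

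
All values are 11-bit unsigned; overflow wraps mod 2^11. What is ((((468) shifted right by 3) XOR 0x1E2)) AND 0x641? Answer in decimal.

468 = 00111010100
→ shifted right by 3 → 00000111010 = 58
0x1E2 = 00111100010
→ XOR → 00111011000 = 472
0x641 = 11001000001
→ AND → 00001000000 = 64

64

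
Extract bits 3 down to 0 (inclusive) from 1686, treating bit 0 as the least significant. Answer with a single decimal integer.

6

v = 11010010110
Shift right by 0: 11010010110
Mask low 4 bits: 0110 = 6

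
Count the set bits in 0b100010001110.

5

n = 100010001110
Count the 1s: 1 + 1 + 1 + 1 + 1 = 5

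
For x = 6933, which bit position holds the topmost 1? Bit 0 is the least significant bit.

12

6933 = 1101100010101
The topmost 1 is at position 12 (since 2^12 = 4096 ≤ 6933 < 8192).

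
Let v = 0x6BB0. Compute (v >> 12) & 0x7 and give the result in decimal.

v = 110101110110000
Shift right by 12: 110
Mask low 3 bits: 110 = 6

6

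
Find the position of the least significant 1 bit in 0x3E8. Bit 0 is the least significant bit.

3

0x3E8 = 1111101000
Trailing zeros: 3, so the lowest set bit is bit 3 (value 8).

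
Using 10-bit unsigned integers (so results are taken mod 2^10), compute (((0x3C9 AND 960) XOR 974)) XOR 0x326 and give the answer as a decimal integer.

0x3C9 = 1111001001
960 = 1111000000
→ AND → 1111000000 = 960
974 = 1111001110
→ XOR → 0000001110 = 14
0x326 = 1100100110
→ XOR → 1100101000 = 808

808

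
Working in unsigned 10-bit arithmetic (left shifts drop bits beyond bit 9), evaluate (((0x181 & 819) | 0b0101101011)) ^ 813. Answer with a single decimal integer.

582

0x181 = 0110000001
819 = 1100110011
→ & → 0100000001 = 257
0b0101101011 = 0101101011
→ | → 0101101011 = 363
813 = 1100101101
→ ^ → 1001000110 = 582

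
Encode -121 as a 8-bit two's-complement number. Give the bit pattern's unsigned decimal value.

121 in 8 bits: 01111001
Invert: 10000110
Add 1:  10000111 = 135
(Check: 2^8 - 121 = 256 - 121 = 135.)

135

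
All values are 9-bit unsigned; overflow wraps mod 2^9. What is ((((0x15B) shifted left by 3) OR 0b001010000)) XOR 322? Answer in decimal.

410

0x15B = 101011011
→ shifted left by 3 (mod 2^9) → 011011000 = 216
0b001010000 = 001010000
→ OR → 011011000 = 216
322 = 101000010
→ XOR → 110011010 = 410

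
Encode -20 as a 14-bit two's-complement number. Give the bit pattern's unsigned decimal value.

16364

20 in 14 bits: 00000000010100
Invert: 11111111101011
Add 1:  11111111101100 = 16364
(Check: 2^14 - 20 = 16384 - 20 = 16364.)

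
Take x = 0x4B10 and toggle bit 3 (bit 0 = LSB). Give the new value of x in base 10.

19224

x = 100101100010000
bit 3 is currently 0; toggle it via x ^ (1 << 3) = x ^ 8
→ 100101100011000 = 19224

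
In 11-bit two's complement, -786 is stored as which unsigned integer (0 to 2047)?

1262

786 in 11 bits: 01100010010
Invert: 10011101101
Add 1:  10011101110 = 1262
(Check: 2^11 - 786 = 2048 - 786 = 1262.)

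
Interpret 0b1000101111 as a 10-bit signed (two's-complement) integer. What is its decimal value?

pattern = 1000101111 (MSB is 1 ⇒ negative)
Invert: 0111010000, add 1 → 0111010001 = 465, so the value is -465.
(Equivalently: 559 - 2^10 = 559 - 1024 = -465.)

-465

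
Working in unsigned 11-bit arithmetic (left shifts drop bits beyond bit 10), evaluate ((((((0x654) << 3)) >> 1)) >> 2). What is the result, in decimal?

0x654 = 11001010100
→ << 3 (mod 2^11) → 01010100000 = 672
→ >> 1 → 00101010000 = 336
→ >> 2 → 00001010100 = 84

84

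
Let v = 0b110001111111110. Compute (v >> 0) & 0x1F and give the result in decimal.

v = 110001111111110
Shift right by 0: 110001111111110
Mask low 5 bits: 11110 = 30

30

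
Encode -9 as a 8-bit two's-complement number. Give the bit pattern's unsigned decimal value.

247

9 in 8 bits: 00001001
Invert: 11110110
Add 1:  11110111 = 247
(Check: 2^8 - 9 = 256 - 9 = 247.)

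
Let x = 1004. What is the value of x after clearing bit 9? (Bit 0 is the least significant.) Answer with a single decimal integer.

492

x = 01111101100
bit 9 is currently 1; clear it via x & ~(1 << 9) = x & ~512
→ 00111101100 = 492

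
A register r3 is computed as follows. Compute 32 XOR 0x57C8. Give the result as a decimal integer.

22504

32 = 000000000100000
0x57C8 = 101011111001000
XOR → 101011111101000 = 22504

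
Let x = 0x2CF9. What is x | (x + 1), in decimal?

11515

x = 10110011111001 = 11513
x + 1 = 10110011111010
OR    = 10110011111011 = 11515
(x | (x + 1) sets the lowest cleared bit.)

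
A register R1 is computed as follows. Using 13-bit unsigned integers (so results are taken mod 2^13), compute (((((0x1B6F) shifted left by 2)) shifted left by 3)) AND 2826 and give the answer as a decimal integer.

2304

0x1B6F = 1101101101111
→ shifted left by 2 (mod 2^13) → 0110110111100 = 3516
→ shifted left by 3 (mod 2^13) → 0110111100000 = 3552
2826 = 0101100001010
→ AND → 0100100000000 = 2304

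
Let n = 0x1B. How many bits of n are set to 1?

4

0x1B = 11011
Count the 1s: 1 + 1 + 1 + 1 = 4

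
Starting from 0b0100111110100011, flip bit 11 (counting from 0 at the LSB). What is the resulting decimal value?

x = 0100111110100011
bit 11 is currently 1; toggle it via x ^ (1 << 11) = x ^ 2048
→ 0100011110100011 = 18339

18339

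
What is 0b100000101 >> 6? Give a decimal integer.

x = 100000101
shift right by 6 → 000000100 = 4
(equivalently, floor(261 / 64))

4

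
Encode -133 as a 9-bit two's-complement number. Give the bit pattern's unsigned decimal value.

379

133 in 9 bits: 010000101
Invert: 101111010
Add 1:  101111011 = 379
(Check: 2^9 - 133 = 512 - 133 = 379.)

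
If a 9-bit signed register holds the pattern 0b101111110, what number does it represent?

pattern = 101111110 (MSB is 1 ⇒ negative)
Invert: 010000001, add 1 → 010000010 = 130, so the value is -130.
(Equivalently: 382 - 2^9 = 382 - 512 = -130.)

-130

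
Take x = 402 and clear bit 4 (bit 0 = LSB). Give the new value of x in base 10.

x = 000110010010
bit 4 is currently 1; clear it via x & ~(1 << 4) = x & ~16
→ 000110000010 = 386

386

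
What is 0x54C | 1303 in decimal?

1375

0x54C = 10101001100
1303 = 10100010111
 OR → 10101011111 = 1375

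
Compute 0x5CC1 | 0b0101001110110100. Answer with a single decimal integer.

24565

0x5CC1 = 101110011000001
b = 101001110110100
 OR → 101111111110101 = 24565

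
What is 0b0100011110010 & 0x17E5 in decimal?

a = 0100011110010
0x17E5 = 1011111100101
AND → 0000011100000 = 224

224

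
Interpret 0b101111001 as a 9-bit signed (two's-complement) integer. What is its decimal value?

pattern = 101111001 (MSB is 1 ⇒ negative)
Invert: 010000110, add 1 → 010000111 = 135, so the value is -135.
(Equivalently: 377 - 2^9 = 377 - 512 = -135.)

-135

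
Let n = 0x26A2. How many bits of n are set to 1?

0x26A2 = 10011010100010
Count the 1s: 1 + 1 + 1 + 1 + 1 + 1 = 6

6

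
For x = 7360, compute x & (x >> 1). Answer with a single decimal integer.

3136

x = 1110011000000 = 7360
x>>1 = 0111001100000
AND  = 0110001000000 = 3136
(x & (x >> 1) has a 1 wherever x has two consecutive 1 bits.)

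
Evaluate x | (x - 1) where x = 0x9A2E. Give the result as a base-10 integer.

x = 1001101000101110 = 39470
x - 1 = 1001101000101101
OR    = 1001101000101111 = 39471
(x | (x - 1) sets all bits below the lowest set bit.)

39471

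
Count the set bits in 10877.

10877 = 10101001111101
Count the 1s: 1 + 1 + 1 + 1 + 1 + 1 + 1 + 1 + 1 = 9

9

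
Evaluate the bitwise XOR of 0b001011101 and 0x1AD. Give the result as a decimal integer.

496

a = 001011101
0x1AD = 110101101
XOR → 111110000 = 496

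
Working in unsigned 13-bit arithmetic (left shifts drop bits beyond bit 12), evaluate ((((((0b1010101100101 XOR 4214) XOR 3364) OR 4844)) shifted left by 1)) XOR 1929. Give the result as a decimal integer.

0b1010101100101 = 1010101100101
4214 = 1000001110110
→ XOR → 0010100010011 = 1299
3364 = 0110100100100
→ XOR → 0100000110111 = 2103
4844 = 1001011101100
→ OR → 1101011111111 = 6911
→ shifted left by 1 (mod 2^13) → 1010111111110 = 5630
1929 = 0011110001001
→ XOR → 1001001110111 = 4727

4727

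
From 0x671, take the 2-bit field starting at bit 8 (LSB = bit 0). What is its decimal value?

v = 11001110001
Shift right by 8: 110
Mask low 2 bits: 10 = 2

2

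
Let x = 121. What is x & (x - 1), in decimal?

120

x = 1111001 = 121
x - 1 = 1111000
AND   = 1111000 = 120
(x & (x - 1) clears the lowest set bit of x.)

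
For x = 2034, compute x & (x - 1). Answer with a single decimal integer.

2032

x = 11111110010 = 2034
x - 1 = 11111110001
AND   = 11111110000 = 2032
(x & (x - 1) clears the lowest set bit of x.)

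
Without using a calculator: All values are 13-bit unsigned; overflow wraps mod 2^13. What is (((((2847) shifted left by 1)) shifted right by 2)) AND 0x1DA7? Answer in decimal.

2847 = 0101100011111
→ shifted left by 1 (mod 2^13) → 1011000111110 = 5694
→ shifted right by 2 → 0010110001111 = 1423
0x1DA7 = 1110110100111
→ AND → 0010110000111 = 1415

1415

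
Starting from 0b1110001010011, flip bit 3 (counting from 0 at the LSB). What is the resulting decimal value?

7259

x = 1110001010011
bit 3 is currently 0; toggle it via x ^ (1 << 3) = x ^ 8
→ 1110001011011 = 7259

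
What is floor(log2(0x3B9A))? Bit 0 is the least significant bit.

13

0x3B9A = 11101110011010
The topmost 1 is at position 13 (since 2^13 = 8192 ≤ 15258 < 16384).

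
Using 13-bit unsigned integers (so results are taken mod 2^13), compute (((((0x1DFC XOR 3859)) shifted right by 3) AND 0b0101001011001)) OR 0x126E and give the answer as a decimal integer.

4735

0x1DFC = 1110111111100
3859 = 0111100010011
→ XOR → 1001011101111 = 4847
→ shifted right by 3 → 0001001011101 = 605
0b0101001011001 = 0101001011001
→ AND → 0001001011001 = 601
0x126E = 1001001101110
→ OR → 1001001111111 = 4735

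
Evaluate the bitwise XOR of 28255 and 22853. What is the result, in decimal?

28255 = 110111001011111
22853 = 101100101000101
XOR → 011011100011010 = 14106

14106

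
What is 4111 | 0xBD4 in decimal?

7135

4111 = 1000000001111
0xBD4 = 0101111010100
 OR → 1101111011111 = 7135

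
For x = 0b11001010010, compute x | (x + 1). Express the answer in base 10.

x = 11001010010 = 1618
x + 1 = 11001010011
OR    = 11001010011 = 1619
(x | (x + 1) sets the lowest cleared bit.)

1619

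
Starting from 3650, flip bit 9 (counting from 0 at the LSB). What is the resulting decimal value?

x = 111001000010
bit 9 is currently 1; toggle it via x ^ (1 << 9) = x ^ 512
→ 110001000010 = 3138

3138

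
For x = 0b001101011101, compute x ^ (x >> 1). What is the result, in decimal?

x = 1101011101 = 861
x>>1 = 0110101110
XOR  = 1011110011 = 755
(x ^ (x >> 1) gives the standard binary-reflected Gray code of x.)

755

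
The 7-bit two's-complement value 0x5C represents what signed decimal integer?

-36

pattern = 1011100 (MSB is 1 ⇒ negative)
Invert: 0100011, add 1 → 0100100 = 36, so the value is -36.
(Equivalently: 92 - 2^7 = 92 - 128 = -36.)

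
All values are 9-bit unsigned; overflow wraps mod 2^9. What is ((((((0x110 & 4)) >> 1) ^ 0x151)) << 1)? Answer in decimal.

162

0x110 = 100010000
4 = 000000100
→ & → 000000000 = 0
→ >> 1 → 000000000 = 0
0x151 = 101010001
→ ^ → 101010001 = 337
→ << 1 (mod 2^9) → 010100010 = 162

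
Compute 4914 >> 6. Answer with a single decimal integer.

4914 = 1001100110010
shift right by 6 → 0000001001100 = 76
(equivalently, floor(4914 / 64))

76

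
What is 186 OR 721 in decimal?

186 = 0010111010
721 = 1011010001
 OR → 1011111011 = 763

763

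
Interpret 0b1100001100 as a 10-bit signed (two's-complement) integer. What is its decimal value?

pattern = 1100001100 (MSB is 1 ⇒ negative)
Invert: 0011110011, add 1 → 0011110100 = 244, so the value is -244.
(Equivalently: 780 - 2^10 = 780 - 1024 = -244.)

-244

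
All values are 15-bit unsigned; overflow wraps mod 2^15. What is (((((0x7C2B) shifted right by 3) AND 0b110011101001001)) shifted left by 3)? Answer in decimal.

14344

0x7C2B = 111110000101011
→ shifted right by 3 → 000111110000101 = 3973
0b110011101001001 = 110011101001001
→ AND → 000011100000001 = 1793
→ shifted left by 3 (mod 2^15) → 011100000001000 = 14344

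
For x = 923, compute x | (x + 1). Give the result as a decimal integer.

x = 1110011011 = 923
x + 1 = 1110011100
OR    = 1110011111 = 927
(x | (x + 1) sets the lowest cleared bit.)

927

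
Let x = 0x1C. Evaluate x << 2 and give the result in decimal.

0x1C = 0011100
shift left by 2 → 1110000 = 112
(equivalently, 28 × 2^2 = 28 × 4)

112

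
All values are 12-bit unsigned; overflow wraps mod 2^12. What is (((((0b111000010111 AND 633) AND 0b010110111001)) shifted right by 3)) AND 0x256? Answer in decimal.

0b111000010111 = 111000010111
633 = 001001111001
→ AND → 001000010001 = 529
0b010110111001 = 010110111001
→ AND → 000000010001 = 17
→ shifted right by 3 → 000000000010 = 2
0x256 = 001001010110
→ AND → 000000000010 = 2

2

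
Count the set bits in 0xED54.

0xED54 = 1110110101010100
Count the 1s: 1 + 1 + 1 + 1 + 1 + 1 + 1 + 1 + 1 = 9

9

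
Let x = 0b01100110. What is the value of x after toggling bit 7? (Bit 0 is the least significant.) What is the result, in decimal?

230

x = 01100110
bit 7 is currently 0; toggle it via x ^ (1 << 7) = x ^ 128
→ 11100110 = 230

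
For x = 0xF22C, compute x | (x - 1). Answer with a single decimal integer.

61999

x = 1111001000101100 = 61996
x - 1 = 1111001000101011
OR    = 1111001000101111 = 61999
(x | (x - 1) sets all bits below the lowest set bit.)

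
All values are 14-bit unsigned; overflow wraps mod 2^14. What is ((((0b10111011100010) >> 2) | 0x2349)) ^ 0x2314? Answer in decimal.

2285

0b10111011100010 = 10111011100010
→ >> 2 → 00101110111000 = 3000
0x2349 = 10001101001001
→ | → 10101111111001 = 11257
0x2314 = 10001100010100
→ ^ → 00100011101101 = 2285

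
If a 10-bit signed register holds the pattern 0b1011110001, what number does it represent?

pattern = 1011110001 (MSB is 1 ⇒ negative)
Invert: 0100001110, add 1 → 0100001111 = 271, so the value is -271.
(Equivalently: 753 - 2^10 = 753 - 1024 = -271.)

-271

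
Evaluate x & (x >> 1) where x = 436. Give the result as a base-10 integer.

x = 110110100 = 436
x>>1 = 011011010
AND  = 010010000 = 144
(x & (x >> 1) has a 1 wherever x has two consecutive 1 bits.)

144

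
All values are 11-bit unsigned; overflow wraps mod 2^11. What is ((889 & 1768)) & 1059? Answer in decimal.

32

889 = 01101111001
1768 = 11011101000
→ & → 01001101000 = 616
1059 = 10000100011
→ & → 00000100000 = 32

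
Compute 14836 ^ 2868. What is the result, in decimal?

14836 = 11100111110100
2868 = 00101100110100
XOR → 11001011000000 = 12992

12992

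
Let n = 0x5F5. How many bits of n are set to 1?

8

0x5F5 = 10111110101
Count the 1s: 1 + 1 + 1 + 1 + 1 + 1 + 1 + 1 = 8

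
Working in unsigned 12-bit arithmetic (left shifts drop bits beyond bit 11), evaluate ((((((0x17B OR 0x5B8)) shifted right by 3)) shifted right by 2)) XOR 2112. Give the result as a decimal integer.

0x17B = 000101111011
0x5B8 = 010110111000
→ OR → 010111111011 = 1531
→ shifted right by 3 → 000010111111 = 191
→ shifted right by 2 → 000000101111 = 47
2112 = 100001000000
→ XOR → 100001101111 = 2159

2159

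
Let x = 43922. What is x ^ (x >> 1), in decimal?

65115

x = 1010101110010010 = 43922
x>>1 = 0101010111001001
XOR  = 1111111001011011 = 65115
(x ^ (x >> 1) gives the standard binary-reflected Gray code of x.)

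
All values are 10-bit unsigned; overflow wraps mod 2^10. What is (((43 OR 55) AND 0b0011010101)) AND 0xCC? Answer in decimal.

43 = 0000101011
55 = 0000110111
→ OR → 0000111111 = 63
0b0011010101 = 0011010101
→ AND → 0000010101 = 21
0xCC = 0011001100
→ AND → 0000000100 = 4

4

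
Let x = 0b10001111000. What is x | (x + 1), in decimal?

1145

x = 10001111000 = 1144
x + 1 = 10001111001
OR    = 10001111001 = 1145
(x | (x + 1) sets the lowest cleared bit.)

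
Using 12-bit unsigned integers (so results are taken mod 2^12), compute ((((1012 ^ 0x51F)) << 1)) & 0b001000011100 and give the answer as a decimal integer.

20

1012 = 001111110100
0x51F = 010100011111
→ ^ → 011011101011 = 1771
→ << 1 (mod 2^12) → 110111010110 = 3542
0b001000011100 = 001000011100
→ & → 000000010100 = 20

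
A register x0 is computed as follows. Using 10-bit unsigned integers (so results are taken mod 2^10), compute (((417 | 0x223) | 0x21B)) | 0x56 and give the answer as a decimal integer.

417 = 0110100001
0x223 = 1000100011
→ | → 1110100011 = 931
0x21B = 1000011011
→ | → 1110111011 = 955
0x56 = 0001010110
→ | → 1111111111 = 1023

1023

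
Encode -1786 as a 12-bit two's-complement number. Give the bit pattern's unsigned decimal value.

2310

1786 in 12 bits: 011011111010
Invert: 100100000101
Add 1:  100100000110 = 2310
(Check: 2^12 - 1786 = 4096 - 1786 = 2310.)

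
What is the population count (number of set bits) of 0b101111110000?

n = 101111110000
Count the 1s: 1 + 1 + 1 + 1 + 1 + 1 + 1 = 7

7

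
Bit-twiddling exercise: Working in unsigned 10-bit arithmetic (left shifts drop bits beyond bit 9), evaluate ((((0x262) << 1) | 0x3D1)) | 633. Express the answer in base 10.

0x262 = 1001100010
→ << 1 (mod 2^10) → 0011000100 = 196
0x3D1 = 1111010001
→ | → 1111010101 = 981
633 = 1001111001
→ | → 1111111101 = 1021

1021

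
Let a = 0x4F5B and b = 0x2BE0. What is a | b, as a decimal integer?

28667

0x4F5B = 100111101011011
0x2BE0 = 010101111100000
 OR → 110111111111011 = 28667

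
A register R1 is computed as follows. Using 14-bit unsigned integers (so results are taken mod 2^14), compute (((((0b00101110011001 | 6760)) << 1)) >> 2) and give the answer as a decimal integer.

0b00101110011001 = 00101110011001
6760 = 01101001101000
→ | → 01101111111001 = 7161
→ << 1 (mod 2^14) → 11011111110010 = 14322
→ >> 2 → 00110111111100 = 3580

3580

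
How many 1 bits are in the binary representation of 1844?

1844 = 11100110100
Count the 1s: 1 + 1 + 1 + 1 + 1 + 1 = 6

6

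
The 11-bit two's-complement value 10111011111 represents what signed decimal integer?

-545

pattern = 10111011111 (MSB is 1 ⇒ negative)
Invert: 01000100000, add 1 → 01000100001 = 545, so the value is -545.
(Equivalently: 1503 - 2^11 = 1503 - 2048 = -545.)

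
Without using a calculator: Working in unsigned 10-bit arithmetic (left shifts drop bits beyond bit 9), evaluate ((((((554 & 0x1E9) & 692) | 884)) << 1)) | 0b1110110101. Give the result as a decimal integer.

1021

554 = 1000101010
0x1E9 = 0111101001
→ & → 0000101000 = 40
692 = 1010110100
→ & → 0000100000 = 32
884 = 1101110100
→ | → 1101110100 = 884
→ << 1 (mod 2^10) → 1011101000 = 744
0b1110110101 = 1110110101
→ | → 1111111101 = 1021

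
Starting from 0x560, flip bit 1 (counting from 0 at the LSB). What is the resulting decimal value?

x = 010101100000
bit 1 is currently 0; toggle it via x ^ (1 << 1) = x ^ 2
→ 010101100010 = 1378

1378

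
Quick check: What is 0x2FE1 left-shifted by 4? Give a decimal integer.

0x2FE1 = 000010111111100001
shift left by 4 → 101111111000010000 = 196112
(equivalently, 12257 × 2^4 = 12257 × 16)

196112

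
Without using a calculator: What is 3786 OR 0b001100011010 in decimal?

3786 = 111011001010
b = 001100011010
 OR → 111111011010 = 4058

4058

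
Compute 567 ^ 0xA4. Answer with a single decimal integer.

567 = 1000110111
0xA4 = 0010100100
XOR → 1010010011 = 659

659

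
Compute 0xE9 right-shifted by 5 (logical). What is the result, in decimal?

7

0xE9 = 11101001
shift right by 5 → 00000111 = 7
(equivalently, floor(233 / 32))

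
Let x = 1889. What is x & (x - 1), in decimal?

1888

x = 11101100001 = 1889
x - 1 = 11101100000
AND   = 11101100000 = 1888
(x & (x - 1) clears the lowest set bit of x.)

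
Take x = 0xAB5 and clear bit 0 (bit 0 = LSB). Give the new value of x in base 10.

2740

x = 0101010110101
bit 0 is currently 1; clear it via x & ~(1 << 0) = x & ~1
→ 0101010110100 = 2740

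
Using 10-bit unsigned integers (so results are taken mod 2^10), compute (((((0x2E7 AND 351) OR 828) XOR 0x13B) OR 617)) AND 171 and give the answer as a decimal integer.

41

0x2E7 = 1011100111
351 = 0101011111
→ AND → 0001000111 = 71
828 = 1100111100
→ OR → 1101111111 = 895
0x13B = 0100111011
→ XOR → 1001000100 = 580
617 = 1001101001
→ OR → 1001101101 = 621
171 = 0010101011
→ AND → 0000101001 = 41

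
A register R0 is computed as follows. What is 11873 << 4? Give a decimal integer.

189968

11873 = 000010111001100001
shift left by 4 → 101110011000010000 = 189968
(equivalently, 11873 × 2^4 = 11873 × 16)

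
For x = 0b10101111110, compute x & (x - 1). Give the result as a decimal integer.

1404

x = 10101111110 = 1406
x - 1 = 10101111101
AND   = 10101111100 = 1404
(x & (x - 1) clears the lowest set bit of x.)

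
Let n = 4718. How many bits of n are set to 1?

7

4718 = 1001001101110
Count the 1s: 1 + 1 + 1 + 1 + 1 + 1 + 1 = 7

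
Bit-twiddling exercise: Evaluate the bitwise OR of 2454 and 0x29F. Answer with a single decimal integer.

2975

2454 = 100110010110
0x29F = 001010011111
 OR → 101110011111 = 2975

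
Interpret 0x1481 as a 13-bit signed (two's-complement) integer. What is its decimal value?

pattern = 1010010000001 (MSB is 1 ⇒ negative)
Invert: 0101101111110, add 1 → 0101101111111 = 2943, so the value is -2943.
(Equivalently: 5249 - 2^13 = 5249 - 8192 = -2943.)

-2943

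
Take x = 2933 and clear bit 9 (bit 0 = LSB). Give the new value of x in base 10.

x = 00101101110101
bit 9 is currently 1; clear it via x & ~(1 << 9) = x & ~512
→ 00100101110101 = 2421

2421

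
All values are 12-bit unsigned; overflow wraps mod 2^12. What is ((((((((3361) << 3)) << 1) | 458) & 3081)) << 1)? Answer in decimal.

3361 = 110100100001
→ << 3 (mod 2^12) → 100100001000 = 2312
→ << 1 (mod 2^12) → 001000010000 = 528
458 = 000111001010
→ | → 001111011010 = 986
3081 = 110000001001
→ & → 000000001000 = 8
→ << 1 (mod 2^12) → 000000010000 = 16

16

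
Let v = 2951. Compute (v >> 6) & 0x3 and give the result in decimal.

v = 0101110000111
Shift right by 6: 0101110
Mask low 2 bits: 10 = 2

2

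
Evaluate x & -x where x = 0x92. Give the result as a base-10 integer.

2

x = 10010010 = 146
-x (two's complement) = …01101110
AND   = 00000010 = 2
(x & -x isolates the lowest set bit of x.)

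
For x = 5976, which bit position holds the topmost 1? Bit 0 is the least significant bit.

5976 = 1011101011000
The topmost 1 is at position 12 (since 2^12 = 4096 ≤ 5976 < 8192).

12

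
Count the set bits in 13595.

8

13595 = 11010100011011
Count the 1s: 1 + 1 + 1 + 1 + 1 + 1 + 1 + 1 = 8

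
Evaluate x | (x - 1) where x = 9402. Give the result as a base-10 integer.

9403

x = 10010010111010 = 9402
x - 1 = 10010010111001
OR    = 10010010111011 = 9403
(x | (x - 1) sets all bits below the lowest set bit.)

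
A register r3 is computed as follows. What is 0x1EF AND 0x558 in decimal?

0x1EF = 00111101111
0x558 = 10101011000
AND → 00101001000 = 328

328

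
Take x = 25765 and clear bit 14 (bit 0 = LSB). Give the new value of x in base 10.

x = 110010010100101
bit 14 is currently 1; clear it via x & ~(1 << 14) = x & ~16384
→ 010010010100101 = 9381

9381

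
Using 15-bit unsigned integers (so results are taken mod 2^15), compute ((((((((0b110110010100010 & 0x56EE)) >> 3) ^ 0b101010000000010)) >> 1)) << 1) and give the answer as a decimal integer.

0b110110010100010 = 110110010100010
0x56EE = 101011011101110
→ & → 100010010100010 = 17570
→ >> 3 → 000100010010100 = 2196
0b101010000000010 = 101010000000010
→ ^ → 101110010010110 = 23702
→ >> 1 → 010111001001011 = 11851
→ << 1 (mod 2^15) → 101110010010110 = 23702

23702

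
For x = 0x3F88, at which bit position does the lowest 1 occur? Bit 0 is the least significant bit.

0x3F88 = 11111110001000
Trailing zeros: 3, so the lowest set bit is bit 3 (value 8).

3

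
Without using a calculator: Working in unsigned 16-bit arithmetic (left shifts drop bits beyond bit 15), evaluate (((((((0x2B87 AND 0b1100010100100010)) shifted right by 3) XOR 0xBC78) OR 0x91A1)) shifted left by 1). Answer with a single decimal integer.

31730

0x2B87 = 0010101110000111
0b1100010100100010 = 1100010100100010
→ AND → 0000000100000010 = 258
→ shifted right by 3 → 0000000000100000 = 32
0xBC78 = 1011110001111000
→ XOR → 1011110001011000 = 48216
0x91A1 = 1001000110100001
→ OR → 1011110111111001 = 48633
→ shifted left by 1 (mod 2^16) → 0111101111110010 = 31730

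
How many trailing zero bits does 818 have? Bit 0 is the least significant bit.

818 = 1100110010
Trailing zeros: 1, so the lowest set bit is bit 1 (value 2).

1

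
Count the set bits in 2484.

2484 = 100110110100
Count the 1s: 1 + 1 + 1 + 1 + 1 + 1 = 6

6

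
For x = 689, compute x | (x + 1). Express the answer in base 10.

x = 1010110001 = 689
x + 1 = 1010110010
OR    = 1010110011 = 691
(x | (x + 1) sets the lowest cleared bit.)

691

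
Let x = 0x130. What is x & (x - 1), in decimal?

288

x = 100110000 = 304
x - 1 = 100101111
AND   = 100100000 = 288
(x & (x - 1) clears the lowest set bit of x.)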